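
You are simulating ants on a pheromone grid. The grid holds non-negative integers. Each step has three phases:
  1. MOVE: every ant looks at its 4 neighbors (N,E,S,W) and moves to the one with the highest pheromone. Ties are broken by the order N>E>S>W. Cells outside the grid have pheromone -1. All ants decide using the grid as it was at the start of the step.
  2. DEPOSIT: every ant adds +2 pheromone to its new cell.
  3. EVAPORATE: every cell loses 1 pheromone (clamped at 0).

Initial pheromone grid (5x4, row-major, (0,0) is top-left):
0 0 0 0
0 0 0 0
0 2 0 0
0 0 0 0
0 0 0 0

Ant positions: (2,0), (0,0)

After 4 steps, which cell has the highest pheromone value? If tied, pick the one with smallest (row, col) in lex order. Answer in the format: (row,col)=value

Answer: (2,1)=2

Derivation:
Step 1: ant0:(2,0)->E->(2,1) | ant1:(0,0)->E->(0,1)
  grid max=3 at (2,1)
Step 2: ant0:(2,1)->N->(1,1) | ant1:(0,1)->E->(0,2)
  grid max=2 at (2,1)
Step 3: ant0:(1,1)->S->(2,1) | ant1:(0,2)->E->(0,3)
  grid max=3 at (2,1)
Step 4: ant0:(2,1)->N->(1,1) | ant1:(0,3)->S->(1,3)
  grid max=2 at (2,1)
Final grid:
  0 0 0 0
  0 1 0 1
  0 2 0 0
  0 0 0 0
  0 0 0 0
Max pheromone 2 at (2,1)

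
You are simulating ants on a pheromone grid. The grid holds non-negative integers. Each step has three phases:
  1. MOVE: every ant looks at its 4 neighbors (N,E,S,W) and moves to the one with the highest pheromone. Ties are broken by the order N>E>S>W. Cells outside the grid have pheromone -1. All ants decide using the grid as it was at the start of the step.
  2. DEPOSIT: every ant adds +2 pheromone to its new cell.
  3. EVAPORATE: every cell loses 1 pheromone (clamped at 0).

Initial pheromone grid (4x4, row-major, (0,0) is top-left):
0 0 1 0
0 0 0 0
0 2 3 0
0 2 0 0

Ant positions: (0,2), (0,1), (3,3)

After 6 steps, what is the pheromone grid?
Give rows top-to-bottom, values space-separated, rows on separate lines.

After step 1: ants at (0,3),(0,2),(2,3)
  0 0 2 1
  0 0 0 0
  0 1 2 1
  0 1 0 0
After step 2: ants at (0,2),(0,3),(2,2)
  0 0 3 2
  0 0 0 0
  0 0 3 0
  0 0 0 0
After step 3: ants at (0,3),(0,2),(1,2)
  0 0 4 3
  0 0 1 0
  0 0 2 0
  0 0 0 0
After step 4: ants at (0,2),(0,3),(0,2)
  0 0 7 4
  0 0 0 0
  0 0 1 0
  0 0 0 0
After step 5: ants at (0,3),(0,2),(0,3)
  0 0 8 7
  0 0 0 0
  0 0 0 0
  0 0 0 0
After step 6: ants at (0,2),(0,3),(0,2)
  0 0 11 8
  0 0 0 0
  0 0 0 0
  0 0 0 0

0 0 11 8
0 0 0 0
0 0 0 0
0 0 0 0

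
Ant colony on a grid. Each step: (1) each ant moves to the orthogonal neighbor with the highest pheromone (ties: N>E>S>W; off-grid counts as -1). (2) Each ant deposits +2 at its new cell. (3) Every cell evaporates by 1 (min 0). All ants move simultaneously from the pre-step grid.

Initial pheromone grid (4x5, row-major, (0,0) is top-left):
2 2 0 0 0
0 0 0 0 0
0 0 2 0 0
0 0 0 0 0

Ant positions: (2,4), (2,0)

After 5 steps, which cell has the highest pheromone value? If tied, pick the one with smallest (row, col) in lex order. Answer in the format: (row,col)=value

Answer: (0,0)=1

Derivation:
Step 1: ant0:(2,4)->N->(1,4) | ant1:(2,0)->N->(1,0)
  grid max=1 at (0,0)
Step 2: ant0:(1,4)->N->(0,4) | ant1:(1,0)->N->(0,0)
  grid max=2 at (0,0)
Step 3: ant0:(0,4)->S->(1,4) | ant1:(0,0)->E->(0,1)
  grid max=1 at (0,0)
Step 4: ant0:(1,4)->N->(0,4) | ant1:(0,1)->W->(0,0)
  grid max=2 at (0,0)
Step 5: ant0:(0,4)->S->(1,4) | ant1:(0,0)->E->(0,1)
  grid max=1 at (0,0)
Final grid:
  1 1 0 0 0
  0 0 0 0 1
  0 0 0 0 0
  0 0 0 0 0
Max pheromone 1 at (0,0)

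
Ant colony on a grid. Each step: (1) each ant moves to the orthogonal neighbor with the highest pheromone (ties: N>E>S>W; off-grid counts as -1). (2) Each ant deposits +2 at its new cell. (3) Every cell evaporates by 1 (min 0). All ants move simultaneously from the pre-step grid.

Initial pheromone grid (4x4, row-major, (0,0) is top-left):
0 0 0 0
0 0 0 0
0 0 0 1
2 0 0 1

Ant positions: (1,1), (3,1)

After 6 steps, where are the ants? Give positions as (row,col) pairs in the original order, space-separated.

Step 1: ant0:(1,1)->N->(0,1) | ant1:(3,1)->W->(3,0)
  grid max=3 at (3,0)
Step 2: ant0:(0,1)->E->(0,2) | ant1:(3,0)->N->(2,0)
  grid max=2 at (3,0)
Step 3: ant0:(0,2)->E->(0,3) | ant1:(2,0)->S->(3,0)
  grid max=3 at (3,0)
Step 4: ant0:(0,3)->S->(1,3) | ant1:(3,0)->N->(2,0)
  grid max=2 at (3,0)
Step 5: ant0:(1,3)->N->(0,3) | ant1:(2,0)->S->(3,0)
  grid max=3 at (3,0)
Step 6: ant0:(0,3)->S->(1,3) | ant1:(3,0)->N->(2,0)
  grid max=2 at (3,0)

(1,3) (2,0)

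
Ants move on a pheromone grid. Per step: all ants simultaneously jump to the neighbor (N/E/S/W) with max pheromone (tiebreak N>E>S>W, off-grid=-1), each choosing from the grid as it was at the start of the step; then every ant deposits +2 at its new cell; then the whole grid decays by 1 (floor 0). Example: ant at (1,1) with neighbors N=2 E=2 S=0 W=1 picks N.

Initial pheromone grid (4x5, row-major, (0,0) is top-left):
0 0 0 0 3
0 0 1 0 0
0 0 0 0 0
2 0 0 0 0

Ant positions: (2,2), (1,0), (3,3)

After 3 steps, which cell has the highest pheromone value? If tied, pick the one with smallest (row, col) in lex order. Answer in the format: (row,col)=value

Step 1: ant0:(2,2)->N->(1,2) | ant1:(1,0)->N->(0,0) | ant2:(3,3)->N->(2,3)
  grid max=2 at (0,4)
Step 2: ant0:(1,2)->N->(0,2) | ant1:(0,0)->E->(0,1) | ant2:(2,3)->N->(1,3)
  grid max=1 at (0,1)
Step 3: ant0:(0,2)->S->(1,2) | ant1:(0,1)->E->(0,2) | ant2:(1,3)->W->(1,2)
  grid max=4 at (1,2)
Final grid:
  0 0 2 0 0
  0 0 4 0 0
  0 0 0 0 0
  0 0 0 0 0
Max pheromone 4 at (1,2)

Answer: (1,2)=4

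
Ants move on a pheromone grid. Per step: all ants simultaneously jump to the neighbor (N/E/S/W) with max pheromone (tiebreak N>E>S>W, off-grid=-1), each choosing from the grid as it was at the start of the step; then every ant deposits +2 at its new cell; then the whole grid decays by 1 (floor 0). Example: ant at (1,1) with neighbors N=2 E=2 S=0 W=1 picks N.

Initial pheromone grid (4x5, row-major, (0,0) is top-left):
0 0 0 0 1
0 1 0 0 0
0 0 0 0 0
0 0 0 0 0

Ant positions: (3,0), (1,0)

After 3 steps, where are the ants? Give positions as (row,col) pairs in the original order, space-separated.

Step 1: ant0:(3,0)->N->(2,0) | ant1:(1,0)->E->(1,1)
  grid max=2 at (1,1)
Step 2: ant0:(2,0)->N->(1,0) | ant1:(1,1)->N->(0,1)
  grid max=1 at (0,1)
Step 3: ant0:(1,0)->E->(1,1) | ant1:(0,1)->S->(1,1)
  grid max=4 at (1,1)

(1,1) (1,1)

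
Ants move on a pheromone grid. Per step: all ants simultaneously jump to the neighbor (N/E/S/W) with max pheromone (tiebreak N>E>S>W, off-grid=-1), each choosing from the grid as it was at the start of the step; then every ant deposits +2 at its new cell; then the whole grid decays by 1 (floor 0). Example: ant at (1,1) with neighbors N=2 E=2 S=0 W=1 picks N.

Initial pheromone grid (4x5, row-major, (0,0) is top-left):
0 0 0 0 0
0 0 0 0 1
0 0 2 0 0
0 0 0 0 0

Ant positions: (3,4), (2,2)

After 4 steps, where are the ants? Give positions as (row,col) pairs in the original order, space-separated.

Step 1: ant0:(3,4)->N->(2,4) | ant1:(2,2)->N->(1,2)
  grid max=1 at (1,2)
Step 2: ant0:(2,4)->N->(1,4) | ant1:(1,2)->S->(2,2)
  grid max=2 at (2,2)
Step 3: ant0:(1,4)->N->(0,4) | ant1:(2,2)->N->(1,2)
  grid max=1 at (0,4)
Step 4: ant0:(0,4)->S->(1,4) | ant1:(1,2)->S->(2,2)
  grid max=2 at (2,2)

(1,4) (2,2)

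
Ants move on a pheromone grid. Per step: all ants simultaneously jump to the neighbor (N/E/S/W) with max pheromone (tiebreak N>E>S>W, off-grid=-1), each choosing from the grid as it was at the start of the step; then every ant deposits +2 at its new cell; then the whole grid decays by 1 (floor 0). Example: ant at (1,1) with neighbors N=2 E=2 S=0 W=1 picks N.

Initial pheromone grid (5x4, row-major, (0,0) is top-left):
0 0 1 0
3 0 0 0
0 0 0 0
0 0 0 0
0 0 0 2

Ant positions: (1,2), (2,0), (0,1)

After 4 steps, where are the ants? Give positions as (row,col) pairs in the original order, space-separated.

Step 1: ant0:(1,2)->N->(0,2) | ant1:(2,0)->N->(1,0) | ant2:(0,1)->E->(0,2)
  grid max=4 at (0,2)
Step 2: ant0:(0,2)->E->(0,3) | ant1:(1,0)->N->(0,0) | ant2:(0,2)->E->(0,3)
  grid max=3 at (0,2)
Step 3: ant0:(0,3)->W->(0,2) | ant1:(0,0)->S->(1,0) | ant2:(0,3)->W->(0,2)
  grid max=6 at (0,2)
Step 4: ant0:(0,2)->E->(0,3) | ant1:(1,0)->N->(0,0) | ant2:(0,2)->E->(0,3)
  grid max=5 at (0,2)

(0,3) (0,0) (0,3)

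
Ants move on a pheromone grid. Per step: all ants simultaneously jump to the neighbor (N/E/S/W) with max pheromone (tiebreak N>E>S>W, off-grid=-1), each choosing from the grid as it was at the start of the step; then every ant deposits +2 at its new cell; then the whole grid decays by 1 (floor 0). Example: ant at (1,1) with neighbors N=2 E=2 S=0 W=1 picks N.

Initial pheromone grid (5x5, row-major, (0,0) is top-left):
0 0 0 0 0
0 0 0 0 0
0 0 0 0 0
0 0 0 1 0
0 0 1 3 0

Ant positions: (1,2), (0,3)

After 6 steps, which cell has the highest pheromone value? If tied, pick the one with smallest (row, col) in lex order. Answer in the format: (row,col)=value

Step 1: ant0:(1,2)->N->(0,2) | ant1:(0,3)->E->(0,4)
  grid max=2 at (4,3)
Step 2: ant0:(0,2)->E->(0,3) | ant1:(0,4)->S->(1,4)
  grid max=1 at (0,3)
Step 3: ant0:(0,3)->E->(0,4) | ant1:(1,4)->N->(0,4)
  grid max=3 at (0,4)
Step 4: ant0:(0,4)->S->(1,4) | ant1:(0,4)->S->(1,4)
  grid max=3 at (1,4)
Step 5: ant0:(1,4)->N->(0,4) | ant1:(1,4)->N->(0,4)
  grid max=5 at (0,4)
Step 6: ant0:(0,4)->S->(1,4) | ant1:(0,4)->S->(1,4)
  grid max=5 at (1,4)
Final grid:
  0 0 0 0 4
  0 0 0 0 5
  0 0 0 0 0
  0 0 0 0 0
  0 0 0 0 0
Max pheromone 5 at (1,4)

Answer: (1,4)=5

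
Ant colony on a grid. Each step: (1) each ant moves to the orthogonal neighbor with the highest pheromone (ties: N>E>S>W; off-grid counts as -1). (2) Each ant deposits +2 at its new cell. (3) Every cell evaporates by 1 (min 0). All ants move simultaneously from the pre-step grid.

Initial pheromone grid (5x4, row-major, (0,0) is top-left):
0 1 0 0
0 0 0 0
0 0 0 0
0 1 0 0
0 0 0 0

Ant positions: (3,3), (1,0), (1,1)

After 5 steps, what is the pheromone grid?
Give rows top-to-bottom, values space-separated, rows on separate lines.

After step 1: ants at (2,3),(0,0),(0,1)
  1 2 0 0
  0 0 0 0
  0 0 0 1
  0 0 0 0
  0 0 0 0
After step 2: ants at (1,3),(0,1),(0,0)
  2 3 0 0
  0 0 0 1
  0 0 0 0
  0 0 0 0
  0 0 0 0
After step 3: ants at (0,3),(0,0),(0,1)
  3 4 0 1
  0 0 0 0
  0 0 0 0
  0 0 0 0
  0 0 0 0
After step 4: ants at (1,3),(0,1),(0,0)
  4 5 0 0
  0 0 0 1
  0 0 0 0
  0 0 0 0
  0 0 0 0
After step 5: ants at (0,3),(0,0),(0,1)
  5 6 0 1
  0 0 0 0
  0 0 0 0
  0 0 0 0
  0 0 0 0

5 6 0 1
0 0 0 0
0 0 0 0
0 0 0 0
0 0 0 0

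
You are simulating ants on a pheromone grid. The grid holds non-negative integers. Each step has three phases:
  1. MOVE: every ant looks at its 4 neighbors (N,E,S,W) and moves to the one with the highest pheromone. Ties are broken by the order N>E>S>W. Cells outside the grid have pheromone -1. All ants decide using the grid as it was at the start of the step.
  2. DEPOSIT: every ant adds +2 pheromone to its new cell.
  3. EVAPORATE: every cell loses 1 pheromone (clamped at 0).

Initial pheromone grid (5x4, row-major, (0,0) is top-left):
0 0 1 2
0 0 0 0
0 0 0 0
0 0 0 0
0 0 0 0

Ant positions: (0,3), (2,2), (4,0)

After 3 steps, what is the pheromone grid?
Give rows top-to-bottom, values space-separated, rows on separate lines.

After step 1: ants at (0,2),(1,2),(3,0)
  0 0 2 1
  0 0 1 0
  0 0 0 0
  1 0 0 0
  0 0 0 0
After step 2: ants at (0,3),(0,2),(2,0)
  0 0 3 2
  0 0 0 0
  1 0 0 0
  0 0 0 0
  0 0 0 0
After step 3: ants at (0,2),(0,3),(1,0)
  0 0 4 3
  1 0 0 0
  0 0 0 0
  0 0 0 0
  0 0 0 0

0 0 4 3
1 0 0 0
0 0 0 0
0 0 0 0
0 0 0 0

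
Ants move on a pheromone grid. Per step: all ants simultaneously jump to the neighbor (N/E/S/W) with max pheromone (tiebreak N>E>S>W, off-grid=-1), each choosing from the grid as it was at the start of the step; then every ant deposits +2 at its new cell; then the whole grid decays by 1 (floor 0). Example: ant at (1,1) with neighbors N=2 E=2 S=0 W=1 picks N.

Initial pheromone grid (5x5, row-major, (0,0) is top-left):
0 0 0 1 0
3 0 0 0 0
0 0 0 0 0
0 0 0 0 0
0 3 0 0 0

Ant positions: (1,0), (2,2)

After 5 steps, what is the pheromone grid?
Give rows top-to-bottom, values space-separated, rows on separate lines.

After step 1: ants at (0,0),(1,2)
  1 0 0 0 0
  2 0 1 0 0
  0 0 0 0 0
  0 0 0 0 0
  0 2 0 0 0
After step 2: ants at (1,0),(0,2)
  0 0 1 0 0
  3 0 0 0 0
  0 0 0 0 0
  0 0 0 0 0
  0 1 0 0 0
After step 3: ants at (0,0),(0,3)
  1 0 0 1 0
  2 0 0 0 0
  0 0 0 0 0
  0 0 0 0 0
  0 0 0 0 0
After step 4: ants at (1,0),(0,4)
  0 0 0 0 1
  3 0 0 0 0
  0 0 0 0 0
  0 0 0 0 0
  0 0 0 0 0
After step 5: ants at (0,0),(1,4)
  1 0 0 0 0
  2 0 0 0 1
  0 0 0 0 0
  0 0 0 0 0
  0 0 0 0 0

1 0 0 0 0
2 0 0 0 1
0 0 0 0 0
0 0 0 0 0
0 0 0 0 0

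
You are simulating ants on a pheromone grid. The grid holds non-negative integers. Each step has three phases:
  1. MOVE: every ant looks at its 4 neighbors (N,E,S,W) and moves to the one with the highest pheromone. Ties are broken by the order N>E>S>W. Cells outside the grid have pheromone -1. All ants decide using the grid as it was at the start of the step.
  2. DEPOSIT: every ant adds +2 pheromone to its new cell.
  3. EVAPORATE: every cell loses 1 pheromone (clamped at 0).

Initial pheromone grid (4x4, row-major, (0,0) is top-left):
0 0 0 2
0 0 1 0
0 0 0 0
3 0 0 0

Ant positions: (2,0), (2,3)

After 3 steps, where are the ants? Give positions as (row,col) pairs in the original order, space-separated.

Step 1: ant0:(2,0)->S->(3,0) | ant1:(2,3)->N->(1,3)
  grid max=4 at (3,0)
Step 2: ant0:(3,0)->N->(2,0) | ant1:(1,3)->N->(0,3)
  grid max=3 at (3,0)
Step 3: ant0:(2,0)->S->(3,0) | ant1:(0,3)->S->(1,3)
  grid max=4 at (3,0)

(3,0) (1,3)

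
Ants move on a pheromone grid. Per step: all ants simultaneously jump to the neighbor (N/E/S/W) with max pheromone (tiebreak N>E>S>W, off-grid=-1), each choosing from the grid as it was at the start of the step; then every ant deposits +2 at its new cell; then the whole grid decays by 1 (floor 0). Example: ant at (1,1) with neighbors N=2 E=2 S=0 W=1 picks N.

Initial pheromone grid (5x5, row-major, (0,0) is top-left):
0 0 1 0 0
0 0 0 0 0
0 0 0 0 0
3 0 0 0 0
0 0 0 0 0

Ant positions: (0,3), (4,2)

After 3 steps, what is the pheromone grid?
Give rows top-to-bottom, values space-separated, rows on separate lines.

After step 1: ants at (0,2),(3,2)
  0 0 2 0 0
  0 0 0 0 0
  0 0 0 0 0
  2 0 1 0 0
  0 0 0 0 0
After step 2: ants at (0,3),(2,2)
  0 0 1 1 0
  0 0 0 0 0
  0 0 1 0 0
  1 0 0 0 0
  0 0 0 0 0
After step 3: ants at (0,2),(1,2)
  0 0 2 0 0
  0 0 1 0 0
  0 0 0 0 0
  0 0 0 0 0
  0 0 0 0 0

0 0 2 0 0
0 0 1 0 0
0 0 0 0 0
0 0 0 0 0
0 0 0 0 0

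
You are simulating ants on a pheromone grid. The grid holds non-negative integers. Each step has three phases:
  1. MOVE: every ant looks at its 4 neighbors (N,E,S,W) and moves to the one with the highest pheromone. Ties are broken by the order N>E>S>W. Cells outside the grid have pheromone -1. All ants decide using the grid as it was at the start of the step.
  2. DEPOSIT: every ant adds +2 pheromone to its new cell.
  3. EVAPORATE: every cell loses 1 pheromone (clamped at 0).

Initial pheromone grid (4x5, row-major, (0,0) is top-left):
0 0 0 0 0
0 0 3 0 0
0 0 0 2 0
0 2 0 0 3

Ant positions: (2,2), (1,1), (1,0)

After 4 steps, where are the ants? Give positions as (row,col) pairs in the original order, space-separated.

Step 1: ant0:(2,2)->N->(1,2) | ant1:(1,1)->E->(1,2) | ant2:(1,0)->N->(0,0)
  grid max=6 at (1,2)
Step 2: ant0:(1,2)->N->(0,2) | ant1:(1,2)->N->(0,2) | ant2:(0,0)->E->(0,1)
  grid max=5 at (1,2)
Step 3: ant0:(0,2)->S->(1,2) | ant1:(0,2)->S->(1,2) | ant2:(0,1)->E->(0,2)
  grid max=8 at (1,2)
Step 4: ant0:(1,2)->N->(0,2) | ant1:(1,2)->N->(0,2) | ant2:(0,2)->S->(1,2)
  grid max=9 at (1,2)

(0,2) (0,2) (1,2)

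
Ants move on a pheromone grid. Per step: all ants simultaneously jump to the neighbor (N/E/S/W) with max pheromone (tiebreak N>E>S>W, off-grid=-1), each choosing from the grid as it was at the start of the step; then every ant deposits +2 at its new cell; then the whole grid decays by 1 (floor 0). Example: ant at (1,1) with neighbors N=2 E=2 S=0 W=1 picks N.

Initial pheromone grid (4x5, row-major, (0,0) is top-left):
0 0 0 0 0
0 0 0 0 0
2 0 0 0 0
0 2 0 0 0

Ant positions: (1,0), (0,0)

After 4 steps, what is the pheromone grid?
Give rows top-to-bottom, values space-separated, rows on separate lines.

After step 1: ants at (2,0),(0,1)
  0 1 0 0 0
  0 0 0 0 0
  3 0 0 0 0
  0 1 0 0 0
After step 2: ants at (1,0),(0,2)
  0 0 1 0 0
  1 0 0 0 0
  2 0 0 0 0
  0 0 0 0 0
After step 3: ants at (2,0),(0,3)
  0 0 0 1 0
  0 0 0 0 0
  3 0 0 0 0
  0 0 0 0 0
After step 4: ants at (1,0),(0,4)
  0 0 0 0 1
  1 0 0 0 0
  2 0 0 0 0
  0 0 0 0 0

0 0 0 0 1
1 0 0 0 0
2 0 0 0 0
0 0 0 0 0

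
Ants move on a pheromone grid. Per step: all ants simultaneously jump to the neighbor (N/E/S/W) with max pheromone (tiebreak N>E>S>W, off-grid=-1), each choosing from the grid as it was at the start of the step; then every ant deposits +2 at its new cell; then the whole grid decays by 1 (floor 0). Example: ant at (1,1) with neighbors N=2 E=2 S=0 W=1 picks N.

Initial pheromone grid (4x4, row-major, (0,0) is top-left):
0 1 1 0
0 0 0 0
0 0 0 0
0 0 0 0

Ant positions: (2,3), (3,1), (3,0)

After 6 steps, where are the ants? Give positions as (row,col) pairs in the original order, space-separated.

Step 1: ant0:(2,3)->N->(1,3) | ant1:(3,1)->N->(2,1) | ant2:(3,0)->N->(2,0)
  grid max=1 at (1,3)
Step 2: ant0:(1,3)->N->(0,3) | ant1:(2,1)->W->(2,0) | ant2:(2,0)->E->(2,1)
  grid max=2 at (2,0)
Step 3: ant0:(0,3)->S->(1,3) | ant1:(2,0)->E->(2,1) | ant2:(2,1)->W->(2,0)
  grid max=3 at (2,0)
Step 4: ant0:(1,3)->N->(0,3) | ant1:(2,1)->W->(2,0) | ant2:(2,0)->E->(2,1)
  grid max=4 at (2,0)
Step 5: ant0:(0,3)->S->(1,3) | ant1:(2,0)->E->(2,1) | ant2:(2,1)->W->(2,0)
  grid max=5 at (2,0)
Step 6: ant0:(1,3)->N->(0,3) | ant1:(2,1)->W->(2,0) | ant2:(2,0)->E->(2,1)
  grid max=6 at (2,0)

(0,3) (2,0) (2,1)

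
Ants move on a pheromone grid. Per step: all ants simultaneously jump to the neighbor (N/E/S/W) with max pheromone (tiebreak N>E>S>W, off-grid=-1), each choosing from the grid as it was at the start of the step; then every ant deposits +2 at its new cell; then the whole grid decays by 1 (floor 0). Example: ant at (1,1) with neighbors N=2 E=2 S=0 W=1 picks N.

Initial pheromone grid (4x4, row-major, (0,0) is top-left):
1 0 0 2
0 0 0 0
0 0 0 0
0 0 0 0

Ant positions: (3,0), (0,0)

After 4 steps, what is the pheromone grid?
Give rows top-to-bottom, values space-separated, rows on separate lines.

After step 1: ants at (2,0),(0,1)
  0 1 0 1
  0 0 0 0
  1 0 0 0
  0 0 0 0
After step 2: ants at (1,0),(0,2)
  0 0 1 0
  1 0 0 0
  0 0 0 0
  0 0 0 0
After step 3: ants at (0,0),(0,3)
  1 0 0 1
  0 0 0 0
  0 0 0 0
  0 0 0 0
After step 4: ants at (0,1),(1,3)
  0 1 0 0
  0 0 0 1
  0 0 0 0
  0 0 0 0

0 1 0 0
0 0 0 1
0 0 0 0
0 0 0 0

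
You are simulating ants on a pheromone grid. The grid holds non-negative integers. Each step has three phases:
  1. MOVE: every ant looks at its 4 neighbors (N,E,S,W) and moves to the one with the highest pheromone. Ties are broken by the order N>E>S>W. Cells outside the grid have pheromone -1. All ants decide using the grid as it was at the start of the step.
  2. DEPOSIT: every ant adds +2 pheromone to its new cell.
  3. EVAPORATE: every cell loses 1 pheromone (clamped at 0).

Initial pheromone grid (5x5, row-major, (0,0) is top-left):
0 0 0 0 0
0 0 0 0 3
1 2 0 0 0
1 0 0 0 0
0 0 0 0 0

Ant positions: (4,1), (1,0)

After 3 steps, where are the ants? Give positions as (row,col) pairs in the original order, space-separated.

Step 1: ant0:(4,1)->N->(3,1) | ant1:(1,0)->S->(2,0)
  grid max=2 at (1,4)
Step 2: ant0:(3,1)->N->(2,1) | ant1:(2,0)->E->(2,1)
  grid max=4 at (2,1)
Step 3: ant0:(2,1)->W->(2,0) | ant1:(2,1)->W->(2,0)
  grid max=4 at (2,0)

(2,0) (2,0)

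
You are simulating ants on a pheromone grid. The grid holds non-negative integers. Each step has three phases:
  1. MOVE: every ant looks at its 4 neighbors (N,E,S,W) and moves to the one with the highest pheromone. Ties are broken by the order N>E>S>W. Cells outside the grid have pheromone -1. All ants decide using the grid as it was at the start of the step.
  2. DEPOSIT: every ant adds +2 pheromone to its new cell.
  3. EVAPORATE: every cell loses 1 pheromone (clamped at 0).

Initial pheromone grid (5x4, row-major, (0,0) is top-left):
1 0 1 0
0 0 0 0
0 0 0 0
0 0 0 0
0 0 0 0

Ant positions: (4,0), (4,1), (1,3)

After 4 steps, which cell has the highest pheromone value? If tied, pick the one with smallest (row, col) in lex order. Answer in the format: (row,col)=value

Step 1: ant0:(4,0)->N->(3,0) | ant1:(4,1)->N->(3,1) | ant2:(1,3)->N->(0,3)
  grid max=1 at (0,3)
Step 2: ant0:(3,0)->E->(3,1) | ant1:(3,1)->W->(3,0) | ant2:(0,3)->S->(1,3)
  grid max=2 at (3,0)
Step 3: ant0:(3,1)->W->(3,0) | ant1:(3,0)->E->(3,1) | ant2:(1,3)->N->(0,3)
  grid max=3 at (3,0)
Step 4: ant0:(3,0)->E->(3,1) | ant1:(3,1)->W->(3,0) | ant2:(0,3)->S->(1,3)
  grid max=4 at (3,0)
Final grid:
  0 0 0 0
  0 0 0 1
  0 0 0 0
  4 4 0 0
  0 0 0 0
Max pheromone 4 at (3,0)

Answer: (3,0)=4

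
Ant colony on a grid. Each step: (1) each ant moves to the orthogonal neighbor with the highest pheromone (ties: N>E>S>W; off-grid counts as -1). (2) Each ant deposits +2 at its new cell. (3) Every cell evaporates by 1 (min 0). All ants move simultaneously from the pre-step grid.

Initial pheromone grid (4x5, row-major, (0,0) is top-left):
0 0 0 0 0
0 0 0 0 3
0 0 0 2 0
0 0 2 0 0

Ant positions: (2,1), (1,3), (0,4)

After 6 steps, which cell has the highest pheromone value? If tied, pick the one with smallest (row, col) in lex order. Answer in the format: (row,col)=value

Answer: (1,4)=11

Derivation:
Step 1: ant0:(2,1)->N->(1,1) | ant1:(1,3)->E->(1,4) | ant2:(0,4)->S->(1,4)
  grid max=6 at (1,4)
Step 2: ant0:(1,1)->N->(0,1) | ant1:(1,4)->N->(0,4) | ant2:(1,4)->N->(0,4)
  grid max=5 at (1,4)
Step 3: ant0:(0,1)->E->(0,2) | ant1:(0,4)->S->(1,4) | ant2:(0,4)->S->(1,4)
  grid max=8 at (1,4)
Step 4: ant0:(0,2)->E->(0,3) | ant1:(1,4)->N->(0,4) | ant2:(1,4)->N->(0,4)
  grid max=7 at (1,4)
Step 5: ant0:(0,3)->E->(0,4) | ant1:(0,4)->S->(1,4) | ant2:(0,4)->S->(1,4)
  grid max=10 at (1,4)
Step 6: ant0:(0,4)->S->(1,4) | ant1:(1,4)->N->(0,4) | ant2:(1,4)->N->(0,4)
  grid max=11 at (1,4)
Final grid:
  0 0 0 0 9
  0 0 0 0 11
  0 0 0 0 0
  0 0 0 0 0
Max pheromone 11 at (1,4)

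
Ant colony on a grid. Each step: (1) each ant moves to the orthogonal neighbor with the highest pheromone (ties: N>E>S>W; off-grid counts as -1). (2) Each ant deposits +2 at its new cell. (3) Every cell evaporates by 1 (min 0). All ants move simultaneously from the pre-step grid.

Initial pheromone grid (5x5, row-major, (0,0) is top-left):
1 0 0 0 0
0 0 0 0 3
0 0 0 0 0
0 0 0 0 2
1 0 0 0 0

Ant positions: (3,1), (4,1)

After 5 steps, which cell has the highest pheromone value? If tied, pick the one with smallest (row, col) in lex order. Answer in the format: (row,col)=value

Step 1: ant0:(3,1)->N->(2,1) | ant1:(4,1)->W->(4,0)
  grid max=2 at (1,4)
Step 2: ant0:(2,1)->N->(1,1) | ant1:(4,0)->N->(3,0)
  grid max=1 at (1,1)
Step 3: ant0:(1,1)->N->(0,1) | ant1:(3,0)->S->(4,0)
  grid max=2 at (4,0)
Step 4: ant0:(0,1)->E->(0,2) | ant1:(4,0)->N->(3,0)
  grid max=1 at (0,2)
Step 5: ant0:(0,2)->E->(0,3) | ant1:(3,0)->S->(4,0)
  grid max=2 at (4,0)
Final grid:
  0 0 0 1 0
  0 0 0 0 0
  0 0 0 0 0
  0 0 0 0 0
  2 0 0 0 0
Max pheromone 2 at (4,0)

Answer: (4,0)=2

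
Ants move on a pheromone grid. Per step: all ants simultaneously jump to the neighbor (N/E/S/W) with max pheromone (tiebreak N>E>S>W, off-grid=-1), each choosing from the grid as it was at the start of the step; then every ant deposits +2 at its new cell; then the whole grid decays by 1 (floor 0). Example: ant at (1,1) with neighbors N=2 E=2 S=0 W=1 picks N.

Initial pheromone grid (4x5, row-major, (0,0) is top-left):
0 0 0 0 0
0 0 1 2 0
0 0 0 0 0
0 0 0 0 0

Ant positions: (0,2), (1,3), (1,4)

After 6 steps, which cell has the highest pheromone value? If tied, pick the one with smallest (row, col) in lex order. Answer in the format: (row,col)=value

Answer: (1,3)=14

Derivation:
Step 1: ant0:(0,2)->S->(1,2) | ant1:(1,3)->W->(1,2) | ant2:(1,4)->W->(1,3)
  grid max=4 at (1,2)
Step 2: ant0:(1,2)->E->(1,3) | ant1:(1,2)->E->(1,3) | ant2:(1,3)->W->(1,2)
  grid max=6 at (1,3)
Step 3: ant0:(1,3)->W->(1,2) | ant1:(1,3)->W->(1,2) | ant2:(1,2)->E->(1,3)
  grid max=8 at (1,2)
Step 4: ant0:(1,2)->E->(1,3) | ant1:(1,2)->E->(1,3) | ant2:(1,3)->W->(1,2)
  grid max=10 at (1,3)
Step 5: ant0:(1,3)->W->(1,2) | ant1:(1,3)->W->(1,2) | ant2:(1,2)->E->(1,3)
  grid max=12 at (1,2)
Step 6: ant0:(1,2)->E->(1,3) | ant1:(1,2)->E->(1,3) | ant2:(1,3)->W->(1,2)
  grid max=14 at (1,3)
Final grid:
  0 0 0 0 0
  0 0 13 14 0
  0 0 0 0 0
  0 0 0 0 0
Max pheromone 14 at (1,3)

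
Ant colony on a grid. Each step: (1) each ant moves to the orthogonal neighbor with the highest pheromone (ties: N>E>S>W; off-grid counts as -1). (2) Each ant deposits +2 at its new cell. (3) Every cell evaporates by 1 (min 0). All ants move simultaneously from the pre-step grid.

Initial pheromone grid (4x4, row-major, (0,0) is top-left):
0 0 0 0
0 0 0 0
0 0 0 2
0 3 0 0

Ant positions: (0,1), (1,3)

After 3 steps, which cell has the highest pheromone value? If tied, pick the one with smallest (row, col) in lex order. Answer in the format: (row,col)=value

Step 1: ant0:(0,1)->E->(0,2) | ant1:(1,3)->S->(2,3)
  grid max=3 at (2,3)
Step 2: ant0:(0,2)->E->(0,3) | ant1:(2,3)->N->(1,3)
  grid max=2 at (2,3)
Step 3: ant0:(0,3)->S->(1,3) | ant1:(1,3)->S->(2,3)
  grid max=3 at (2,3)
Final grid:
  0 0 0 0
  0 0 0 2
  0 0 0 3
  0 0 0 0
Max pheromone 3 at (2,3)

Answer: (2,3)=3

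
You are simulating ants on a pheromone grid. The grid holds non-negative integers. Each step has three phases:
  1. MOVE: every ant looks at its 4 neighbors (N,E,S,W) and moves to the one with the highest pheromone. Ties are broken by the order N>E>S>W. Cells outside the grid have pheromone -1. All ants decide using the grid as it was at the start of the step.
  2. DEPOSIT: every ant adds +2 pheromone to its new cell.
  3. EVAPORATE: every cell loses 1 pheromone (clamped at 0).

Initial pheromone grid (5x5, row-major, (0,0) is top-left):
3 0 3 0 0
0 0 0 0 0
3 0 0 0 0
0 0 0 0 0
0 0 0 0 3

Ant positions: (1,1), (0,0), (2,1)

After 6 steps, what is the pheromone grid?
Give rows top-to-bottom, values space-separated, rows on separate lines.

After step 1: ants at (0,1),(0,1),(2,0)
  2 3 2 0 0
  0 0 0 0 0
  4 0 0 0 0
  0 0 0 0 0
  0 0 0 0 2
After step 2: ants at (0,2),(0,2),(1,0)
  1 2 5 0 0
  1 0 0 0 0
  3 0 0 0 0
  0 0 0 0 0
  0 0 0 0 1
After step 3: ants at (0,1),(0,1),(2,0)
  0 5 4 0 0
  0 0 0 0 0
  4 0 0 0 0
  0 0 0 0 0
  0 0 0 0 0
After step 4: ants at (0,2),(0,2),(1,0)
  0 4 7 0 0
  1 0 0 0 0
  3 0 0 0 0
  0 0 0 0 0
  0 0 0 0 0
After step 5: ants at (0,1),(0,1),(2,0)
  0 7 6 0 0
  0 0 0 0 0
  4 0 0 0 0
  0 0 0 0 0
  0 0 0 0 0
After step 6: ants at (0,2),(0,2),(1,0)
  0 6 9 0 0
  1 0 0 0 0
  3 0 0 0 0
  0 0 0 0 0
  0 0 0 0 0

0 6 9 0 0
1 0 0 0 0
3 0 0 0 0
0 0 0 0 0
0 0 0 0 0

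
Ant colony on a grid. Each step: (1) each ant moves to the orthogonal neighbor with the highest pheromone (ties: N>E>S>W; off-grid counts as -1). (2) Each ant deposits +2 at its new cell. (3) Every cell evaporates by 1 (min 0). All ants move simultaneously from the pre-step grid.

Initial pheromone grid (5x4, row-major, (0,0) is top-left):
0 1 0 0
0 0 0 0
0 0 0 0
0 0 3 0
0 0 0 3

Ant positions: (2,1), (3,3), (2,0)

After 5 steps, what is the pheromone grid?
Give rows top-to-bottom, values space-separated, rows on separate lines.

After step 1: ants at (1,1),(4,3),(1,0)
  0 0 0 0
  1 1 0 0
  0 0 0 0
  0 0 2 0
  0 0 0 4
After step 2: ants at (1,0),(3,3),(1,1)
  0 0 0 0
  2 2 0 0
  0 0 0 0
  0 0 1 1
  0 0 0 3
After step 3: ants at (1,1),(4,3),(1,0)
  0 0 0 0
  3 3 0 0
  0 0 0 0
  0 0 0 0
  0 0 0 4
After step 4: ants at (1,0),(3,3),(1,1)
  0 0 0 0
  4 4 0 0
  0 0 0 0
  0 0 0 1
  0 0 0 3
After step 5: ants at (1,1),(4,3),(1,0)
  0 0 0 0
  5 5 0 0
  0 0 0 0
  0 0 0 0
  0 0 0 4

0 0 0 0
5 5 0 0
0 0 0 0
0 0 0 0
0 0 0 4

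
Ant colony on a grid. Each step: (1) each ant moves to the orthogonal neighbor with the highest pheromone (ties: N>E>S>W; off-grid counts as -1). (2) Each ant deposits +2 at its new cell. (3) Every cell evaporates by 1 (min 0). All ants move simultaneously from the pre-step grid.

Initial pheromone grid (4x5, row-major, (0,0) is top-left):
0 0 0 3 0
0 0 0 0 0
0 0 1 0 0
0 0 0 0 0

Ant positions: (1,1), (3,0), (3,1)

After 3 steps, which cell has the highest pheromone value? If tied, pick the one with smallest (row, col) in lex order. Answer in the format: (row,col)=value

Step 1: ant0:(1,1)->N->(0,1) | ant1:(3,0)->N->(2,0) | ant2:(3,1)->N->(2,1)
  grid max=2 at (0,3)
Step 2: ant0:(0,1)->E->(0,2) | ant1:(2,0)->E->(2,1) | ant2:(2,1)->W->(2,0)
  grid max=2 at (2,0)
Step 3: ant0:(0,2)->E->(0,3) | ant1:(2,1)->W->(2,0) | ant2:(2,0)->E->(2,1)
  grid max=3 at (2,0)
Final grid:
  0 0 0 2 0
  0 0 0 0 0
  3 3 0 0 0
  0 0 0 0 0
Max pheromone 3 at (2,0)

Answer: (2,0)=3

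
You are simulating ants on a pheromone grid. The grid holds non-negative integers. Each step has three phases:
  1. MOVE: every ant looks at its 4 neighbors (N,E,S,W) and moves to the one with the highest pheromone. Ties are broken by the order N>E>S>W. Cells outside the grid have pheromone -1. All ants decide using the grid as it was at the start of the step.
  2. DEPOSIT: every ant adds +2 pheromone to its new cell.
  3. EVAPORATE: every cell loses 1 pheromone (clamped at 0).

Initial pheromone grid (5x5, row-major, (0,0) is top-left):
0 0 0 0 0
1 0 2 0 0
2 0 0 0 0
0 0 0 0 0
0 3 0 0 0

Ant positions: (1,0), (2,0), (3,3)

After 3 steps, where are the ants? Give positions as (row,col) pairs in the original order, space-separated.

Step 1: ant0:(1,0)->S->(2,0) | ant1:(2,0)->N->(1,0) | ant2:(3,3)->N->(2,3)
  grid max=3 at (2,0)
Step 2: ant0:(2,0)->N->(1,0) | ant1:(1,0)->S->(2,0) | ant2:(2,3)->N->(1,3)
  grid max=4 at (2,0)
Step 3: ant0:(1,0)->S->(2,0) | ant1:(2,0)->N->(1,0) | ant2:(1,3)->N->(0,3)
  grid max=5 at (2,0)

(2,0) (1,0) (0,3)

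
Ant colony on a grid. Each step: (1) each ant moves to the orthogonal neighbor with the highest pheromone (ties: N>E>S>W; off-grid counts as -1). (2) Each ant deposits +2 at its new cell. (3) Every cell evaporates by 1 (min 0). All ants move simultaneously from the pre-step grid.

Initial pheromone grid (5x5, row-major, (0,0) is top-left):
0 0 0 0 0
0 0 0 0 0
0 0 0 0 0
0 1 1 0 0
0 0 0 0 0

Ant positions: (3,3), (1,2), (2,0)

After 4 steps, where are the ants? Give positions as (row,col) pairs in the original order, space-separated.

Step 1: ant0:(3,3)->W->(3,2) | ant1:(1,2)->N->(0,2) | ant2:(2,0)->N->(1,0)
  grid max=2 at (3,2)
Step 2: ant0:(3,2)->N->(2,2) | ant1:(0,2)->E->(0,3) | ant2:(1,0)->N->(0,0)
  grid max=1 at (0,0)
Step 3: ant0:(2,2)->S->(3,2) | ant1:(0,3)->E->(0,4) | ant2:(0,0)->E->(0,1)
  grid max=2 at (3,2)
Step 4: ant0:(3,2)->N->(2,2) | ant1:(0,4)->S->(1,4) | ant2:(0,1)->E->(0,2)
  grid max=1 at (0,2)

(2,2) (1,4) (0,2)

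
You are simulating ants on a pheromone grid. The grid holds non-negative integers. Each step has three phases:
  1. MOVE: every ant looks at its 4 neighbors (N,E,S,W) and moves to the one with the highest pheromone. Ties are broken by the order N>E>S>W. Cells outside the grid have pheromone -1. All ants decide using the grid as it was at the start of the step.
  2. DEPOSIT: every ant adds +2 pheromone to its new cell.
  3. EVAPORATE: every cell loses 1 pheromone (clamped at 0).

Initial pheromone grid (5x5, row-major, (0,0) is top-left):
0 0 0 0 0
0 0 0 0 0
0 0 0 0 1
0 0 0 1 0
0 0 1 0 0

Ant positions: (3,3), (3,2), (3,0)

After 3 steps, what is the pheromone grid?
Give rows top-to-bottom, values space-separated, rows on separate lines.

After step 1: ants at (2,3),(3,3),(2,0)
  0 0 0 0 0
  0 0 0 0 0
  1 0 0 1 0
  0 0 0 2 0
  0 0 0 0 0
After step 2: ants at (3,3),(2,3),(1,0)
  0 0 0 0 0
  1 0 0 0 0
  0 0 0 2 0
  0 0 0 3 0
  0 0 0 0 0
After step 3: ants at (2,3),(3,3),(0,0)
  1 0 0 0 0
  0 0 0 0 0
  0 0 0 3 0
  0 0 0 4 0
  0 0 0 0 0

1 0 0 0 0
0 0 0 0 0
0 0 0 3 0
0 0 0 4 0
0 0 0 0 0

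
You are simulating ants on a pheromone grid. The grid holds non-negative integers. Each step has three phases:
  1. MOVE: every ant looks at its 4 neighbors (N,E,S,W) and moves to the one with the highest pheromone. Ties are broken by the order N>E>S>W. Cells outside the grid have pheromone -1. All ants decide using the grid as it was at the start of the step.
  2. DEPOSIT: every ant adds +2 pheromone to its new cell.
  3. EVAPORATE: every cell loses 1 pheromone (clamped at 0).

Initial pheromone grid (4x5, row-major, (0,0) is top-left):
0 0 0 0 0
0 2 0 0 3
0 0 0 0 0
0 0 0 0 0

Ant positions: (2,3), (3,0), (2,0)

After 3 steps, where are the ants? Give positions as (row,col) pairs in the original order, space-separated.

Step 1: ant0:(2,3)->N->(1,3) | ant1:(3,0)->N->(2,0) | ant2:(2,0)->N->(1,0)
  grid max=2 at (1,4)
Step 2: ant0:(1,3)->E->(1,4) | ant1:(2,0)->N->(1,0) | ant2:(1,0)->E->(1,1)
  grid max=3 at (1,4)
Step 3: ant0:(1,4)->N->(0,4) | ant1:(1,0)->E->(1,1) | ant2:(1,1)->W->(1,0)
  grid max=3 at (1,0)

(0,4) (1,1) (1,0)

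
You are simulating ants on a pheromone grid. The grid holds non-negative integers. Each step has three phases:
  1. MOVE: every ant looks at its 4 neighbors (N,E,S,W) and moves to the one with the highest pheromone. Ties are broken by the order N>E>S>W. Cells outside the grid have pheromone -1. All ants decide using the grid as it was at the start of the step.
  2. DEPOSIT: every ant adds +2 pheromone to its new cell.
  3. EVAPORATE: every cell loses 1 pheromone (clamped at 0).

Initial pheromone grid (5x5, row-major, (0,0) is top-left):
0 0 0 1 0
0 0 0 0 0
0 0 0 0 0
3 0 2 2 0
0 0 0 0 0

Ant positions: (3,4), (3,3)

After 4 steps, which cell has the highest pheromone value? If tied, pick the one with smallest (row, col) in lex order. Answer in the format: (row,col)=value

Answer: (3,2)=6

Derivation:
Step 1: ant0:(3,4)->W->(3,3) | ant1:(3,3)->W->(3,2)
  grid max=3 at (3,2)
Step 2: ant0:(3,3)->W->(3,2) | ant1:(3,2)->E->(3,3)
  grid max=4 at (3,2)
Step 3: ant0:(3,2)->E->(3,3) | ant1:(3,3)->W->(3,2)
  grid max=5 at (3,2)
Step 4: ant0:(3,3)->W->(3,2) | ant1:(3,2)->E->(3,3)
  grid max=6 at (3,2)
Final grid:
  0 0 0 0 0
  0 0 0 0 0
  0 0 0 0 0
  0 0 6 6 0
  0 0 0 0 0
Max pheromone 6 at (3,2)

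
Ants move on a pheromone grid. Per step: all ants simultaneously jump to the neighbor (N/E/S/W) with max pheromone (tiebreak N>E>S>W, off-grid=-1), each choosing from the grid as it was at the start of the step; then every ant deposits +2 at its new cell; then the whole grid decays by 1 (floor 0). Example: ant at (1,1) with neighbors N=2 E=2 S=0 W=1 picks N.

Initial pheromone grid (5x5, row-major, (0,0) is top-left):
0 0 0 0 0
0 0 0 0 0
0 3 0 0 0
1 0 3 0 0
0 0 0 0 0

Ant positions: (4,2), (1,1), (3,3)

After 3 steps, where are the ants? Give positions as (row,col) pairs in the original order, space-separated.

Step 1: ant0:(4,2)->N->(3,2) | ant1:(1,1)->S->(2,1) | ant2:(3,3)->W->(3,2)
  grid max=6 at (3,2)
Step 2: ant0:(3,2)->N->(2,2) | ant1:(2,1)->N->(1,1) | ant2:(3,2)->N->(2,2)
  grid max=5 at (3,2)
Step 3: ant0:(2,2)->S->(3,2) | ant1:(1,1)->S->(2,1) | ant2:(2,2)->S->(3,2)
  grid max=8 at (3,2)

(3,2) (2,1) (3,2)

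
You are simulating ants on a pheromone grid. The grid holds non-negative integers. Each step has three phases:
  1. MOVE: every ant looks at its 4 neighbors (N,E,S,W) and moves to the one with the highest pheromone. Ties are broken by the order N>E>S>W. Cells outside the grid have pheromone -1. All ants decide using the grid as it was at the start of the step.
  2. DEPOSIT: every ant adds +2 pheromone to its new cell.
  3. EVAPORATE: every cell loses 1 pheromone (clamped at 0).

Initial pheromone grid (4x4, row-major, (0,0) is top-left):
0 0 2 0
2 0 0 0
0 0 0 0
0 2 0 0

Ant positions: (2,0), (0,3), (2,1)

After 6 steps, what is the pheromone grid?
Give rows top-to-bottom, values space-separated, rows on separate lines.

After step 1: ants at (1,0),(0,2),(3,1)
  0 0 3 0
  3 0 0 0
  0 0 0 0
  0 3 0 0
After step 2: ants at (0,0),(0,3),(2,1)
  1 0 2 1
  2 0 0 0
  0 1 0 0
  0 2 0 0
After step 3: ants at (1,0),(0,2),(3,1)
  0 0 3 0
  3 0 0 0
  0 0 0 0
  0 3 0 0
After step 4: ants at (0,0),(0,3),(2,1)
  1 0 2 1
  2 0 0 0
  0 1 0 0
  0 2 0 0
After step 5: ants at (1,0),(0,2),(3,1)
  0 0 3 0
  3 0 0 0
  0 0 0 0
  0 3 0 0
After step 6: ants at (0,0),(0,3),(2,1)
  1 0 2 1
  2 0 0 0
  0 1 0 0
  0 2 0 0

1 0 2 1
2 0 0 0
0 1 0 0
0 2 0 0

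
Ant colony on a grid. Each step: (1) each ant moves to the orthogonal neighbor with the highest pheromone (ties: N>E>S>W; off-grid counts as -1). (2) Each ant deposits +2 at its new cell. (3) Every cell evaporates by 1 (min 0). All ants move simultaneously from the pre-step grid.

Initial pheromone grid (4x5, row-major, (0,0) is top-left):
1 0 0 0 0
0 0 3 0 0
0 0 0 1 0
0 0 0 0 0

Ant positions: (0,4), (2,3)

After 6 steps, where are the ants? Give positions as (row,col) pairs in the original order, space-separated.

Step 1: ant0:(0,4)->S->(1,4) | ant1:(2,3)->N->(1,3)
  grid max=2 at (1,2)
Step 2: ant0:(1,4)->W->(1,3) | ant1:(1,3)->W->(1,2)
  grid max=3 at (1,2)
Step 3: ant0:(1,3)->W->(1,2) | ant1:(1,2)->E->(1,3)
  grid max=4 at (1,2)
Step 4: ant0:(1,2)->E->(1,3) | ant1:(1,3)->W->(1,2)
  grid max=5 at (1,2)
Step 5: ant0:(1,3)->W->(1,2) | ant1:(1,2)->E->(1,3)
  grid max=6 at (1,2)
Step 6: ant0:(1,2)->E->(1,3) | ant1:(1,3)->W->(1,2)
  grid max=7 at (1,2)

(1,3) (1,2)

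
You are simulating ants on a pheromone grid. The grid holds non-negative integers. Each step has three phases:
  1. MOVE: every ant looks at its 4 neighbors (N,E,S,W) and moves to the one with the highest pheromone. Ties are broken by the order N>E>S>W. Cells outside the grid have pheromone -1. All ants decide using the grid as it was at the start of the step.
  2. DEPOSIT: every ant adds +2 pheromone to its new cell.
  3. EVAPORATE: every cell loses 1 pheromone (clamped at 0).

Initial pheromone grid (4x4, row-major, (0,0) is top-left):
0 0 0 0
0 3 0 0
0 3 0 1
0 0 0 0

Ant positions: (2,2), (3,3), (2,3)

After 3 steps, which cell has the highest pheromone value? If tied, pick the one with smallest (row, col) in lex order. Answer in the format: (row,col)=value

Answer: (2,1)=4

Derivation:
Step 1: ant0:(2,2)->W->(2,1) | ant1:(3,3)->N->(2,3) | ant2:(2,3)->N->(1,3)
  grid max=4 at (2,1)
Step 2: ant0:(2,1)->N->(1,1) | ant1:(2,3)->N->(1,3) | ant2:(1,3)->S->(2,3)
  grid max=3 at (1,1)
Step 3: ant0:(1,1)->S->(2,1) | ant1:(1,3)->S->(2,3) | ant2:(2,3)->N->(1,3)
  grid max=4 at (2,1)
Final grid:
  0 0 0 0
  0 2 0 3
  0 4 0 4
  0 0 0 0
Max pheromone 4 at (2,1)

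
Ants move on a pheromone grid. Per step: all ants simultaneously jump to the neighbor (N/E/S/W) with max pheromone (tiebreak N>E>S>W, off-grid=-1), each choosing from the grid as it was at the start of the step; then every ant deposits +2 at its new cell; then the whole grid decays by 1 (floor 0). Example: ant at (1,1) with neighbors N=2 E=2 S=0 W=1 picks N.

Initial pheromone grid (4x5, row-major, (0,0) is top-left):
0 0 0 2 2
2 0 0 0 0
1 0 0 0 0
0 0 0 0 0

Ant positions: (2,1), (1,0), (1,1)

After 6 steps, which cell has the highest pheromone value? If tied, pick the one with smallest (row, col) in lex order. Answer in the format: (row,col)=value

Answer: (1,0)=14

Derivation:
Step 1: ant0:(2,1)->W->(2,0) | ant1:(1,0)->S->(2,0) | ant2:(1,1)->W->(1,0)
  grid max=4 at (2,0)
Step 2: ant0:(2,0)->N->(1,0) | ant1:(2,0)->N->(1,0) | ant2:(1,0)->S->(2,0)
  grid max=6 at (1,0)
Step 3: ant0:(1,0)->S->(2,0) | ant1:(1,0)->S->(2,0) | ant2:(2,0)->N->(1,0)
  grid max=8 at (2,0)
Step 4: ant0:(2,0)->N->(1,0) | ant1:(2,0)->N->(1,0) | ant2:(1,0)->S->(2,0)
  grid max=10 at (1,0)
Step 5: ant0:(1,0)->S->(2,0) | ant1:(1,0)->S->(2,0) | ant2:(2,0)->N->(1,0)
  grid max=12 at (2,0)
Step 6: ant0:(2,0)->N->(1,0) | ant1:(2,0)->N->(1,0) | ant2:(1,0)->S->(2,0)
  grid max=14 at (1,0)
Final grid:
  0 0 0 0 0
  14 0 0 0 0
  13 0 0 0 0
  0 0 0 0 0
Max pheromone 14 at (1,0)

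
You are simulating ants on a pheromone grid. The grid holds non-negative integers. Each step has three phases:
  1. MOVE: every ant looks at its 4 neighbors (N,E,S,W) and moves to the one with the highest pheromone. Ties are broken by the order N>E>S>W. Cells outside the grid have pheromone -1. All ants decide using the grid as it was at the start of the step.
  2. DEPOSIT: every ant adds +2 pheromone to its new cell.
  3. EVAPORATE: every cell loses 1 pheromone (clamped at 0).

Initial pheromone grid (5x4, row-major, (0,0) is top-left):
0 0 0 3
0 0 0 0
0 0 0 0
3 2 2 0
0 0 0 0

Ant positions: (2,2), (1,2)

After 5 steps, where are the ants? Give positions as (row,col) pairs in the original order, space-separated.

Step 1: ant0:(2,2)->S->(3,2) | ant1:(1,2)->N->(0,2)
  grid max=3 at (3,2)
Step 2: ant0:(3,2)->W->(3,1) | ant1:(0,2)->E->(0,3)
  grid max=3 at (0,3)
Step 3: ant0:(3,1)->E->(3,2) | ant1:(0,3)->S->(1,3)
  grid max=3 at (3,2)
Step 4: ant0:(3,2)->W->(3,1) | ant1:(1,3)->N->(0,3)
  grid max=3 at (0,3)
Step 5: ant0:(3,1)->E->(3,2) | ant1:(0,3)->S->(1,3)
  grid max=3 at (3,2)

(3,2) (1,3)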